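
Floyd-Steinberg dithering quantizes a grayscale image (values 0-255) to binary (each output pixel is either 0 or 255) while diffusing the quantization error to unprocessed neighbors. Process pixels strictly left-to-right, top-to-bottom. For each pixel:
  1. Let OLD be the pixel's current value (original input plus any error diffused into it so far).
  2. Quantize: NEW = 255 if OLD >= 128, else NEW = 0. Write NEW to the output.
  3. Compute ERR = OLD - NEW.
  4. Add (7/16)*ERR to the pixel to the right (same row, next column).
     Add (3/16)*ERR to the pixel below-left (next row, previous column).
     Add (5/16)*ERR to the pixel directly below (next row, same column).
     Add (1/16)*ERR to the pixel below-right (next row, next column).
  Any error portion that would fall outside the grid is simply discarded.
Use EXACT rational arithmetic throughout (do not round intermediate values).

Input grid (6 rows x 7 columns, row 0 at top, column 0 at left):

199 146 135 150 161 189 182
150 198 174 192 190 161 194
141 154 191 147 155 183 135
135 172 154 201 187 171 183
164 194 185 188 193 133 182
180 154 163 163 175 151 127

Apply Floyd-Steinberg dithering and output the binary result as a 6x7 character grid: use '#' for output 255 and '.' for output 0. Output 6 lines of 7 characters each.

Answer: #.#.###
#####.#
.#.#.#.
#.#####
##.#..#
#.####.

Derivation:
(0,0): OLD=199 → NEW=255, ERR=-56
(0,1): OLD=243/2 → NEW=0, ERR=243/2
(0,2): OLD=6021/32 → NEW=255, ERR=-2139/32
(0,3): OLD=61827/512 → NEW=0, ERR=61827/512
(0,4): OLD=1751701/8192 → NEW=255, ERR=-337259/8192
(0,5): OLD=22411795/131072 → NEW=255, ERR=-11011565/131072
(0,6): OLD=304600709/2097152 → NEW=255, ERR=-230173051/2097152
(1,0): OLD=4969/32 → NEW=255, ERR=-3191/32
(1,1): OLD=45135/256 → NEW=255, ERR=-20145/256
(1,2): OLD=1219947/8192 → NEW=255, ERR=-869013/8192
(1,3): OLD=5617383/32768 → NEW=255, ERR=-2738457/32768
(1,4): OLD=277594381/2097152 → NEW=255, ERR=-257179379/2097152
(1,5): OLD=972112621/16777216 → NEW=0, ERR=972112621/16777216
(1,6): OLD=48264864451/268435456 → NEW=255, ERR=-20186176829/268435456
(2,0): OLD=389461/4096 → NEW=0, ERR=389461/4096
(2,1): OLD=18990407/131072 → NEW=255, ERR=-14432953/131072
(2,2): OLD=186828597/2097152 → NEW=0, ERR=186828597/2097152
(2,3): OLD=2184994989/16777216 → NEW=255, ERR=-2093195091/16777216
(2,4): OLD=9091101381/134217728 → NEW=0, ERR=9091101381/134217728
(2,5): OLD=897545953183/4294967296 → NEW=255, ERR=-197670707297/4294967296
(2,6): OLD=6527401092937/68719476736 → NEW=0, ERR=6527401092937/68719476736
(3,0): OLD=302130421/2097152 → NEW=255, ERR=-232643339/2097152
(3,1): OLD=1874056257/16777216 → NEW=0, ERR=1874056257/16777216
(3,2): OLD=26901797323/134217728 → NEW=255, ERR=-7323723317/134217728
(3,3): OLD=83970170185/536870912 → NEW=255, ERR=-52931912375/536870912
(3,4): OLD=10212061212405/68719476736 → NEW=255, ERR=-7311405355275/68719476736
(3,5): OLD=72629920732447/549755813888 → NEW=255, ERR=-67557811808993/549755813888
(3,6): OLD=1372574533584577/8796093022208 → NEW=255, ERR=-870429187078463/8796093022208
(4,0): OLD=40339849995/268435456 → NEW=255, ERR=-28111191285/268435456
(4,1): OLD=712649129695/4294967296 → NEW=255, ERR=-382567530785/4294967296
(4,2): OLD=8072727254737/68719476736 → NEW=0, ERR=8072727254737/68719476736
(4,3): OLD=101828445240459/549755813888 → NEW=255, ERR=-38359287300981/549755813888
(4,4): OLD=439899507134649/4398046511104 → NEW=0, ERR=439899507134649/4398046511104
(4,5): OLD=15924906659713681/140737488355328 → NEW=0, ERR=15924906659713681/140737488355328
(4,6): OLD=434372777919331655/2251799813685248 → NEW=255, ERR=-139836174570406585/2251799813685248
(5,0): OLD=8972907917325/68719476736 → NEW=255, ERR=-8550558650355/68719476736
(5,1): OLD=47943597228735/549755813888 → NEW=0, ERR=47943597228735/549755813888
(5,2): OLD=964115463783553/4398046511104 → NEW=255, ERR=-157386396547967/4398046511104
(5,3): OLD=5335191049395669/35184372088832 → NEW=255, ERR=-3636823833256491/35184372088832
(5,4): OLD=400572563635370399/2251799813685248 → NEW=255, ERR=-173636388854367841/2251799813685248
(5,5): OLD=2652303092300899647/18014398509481984 → NEW=255, ERR=-1941368527617006273/18014398509481984
(5,6): OLD=19460619147575435345/288230376151711744 → NEW=0, ERR=19460619147575435345/288230376151711744
Row 0: #.#.###
Row 1: #####.#
Row 2: .#.#.#.
Row 3: #.#####
Row 4: ##.#..#
Row 5: #.####.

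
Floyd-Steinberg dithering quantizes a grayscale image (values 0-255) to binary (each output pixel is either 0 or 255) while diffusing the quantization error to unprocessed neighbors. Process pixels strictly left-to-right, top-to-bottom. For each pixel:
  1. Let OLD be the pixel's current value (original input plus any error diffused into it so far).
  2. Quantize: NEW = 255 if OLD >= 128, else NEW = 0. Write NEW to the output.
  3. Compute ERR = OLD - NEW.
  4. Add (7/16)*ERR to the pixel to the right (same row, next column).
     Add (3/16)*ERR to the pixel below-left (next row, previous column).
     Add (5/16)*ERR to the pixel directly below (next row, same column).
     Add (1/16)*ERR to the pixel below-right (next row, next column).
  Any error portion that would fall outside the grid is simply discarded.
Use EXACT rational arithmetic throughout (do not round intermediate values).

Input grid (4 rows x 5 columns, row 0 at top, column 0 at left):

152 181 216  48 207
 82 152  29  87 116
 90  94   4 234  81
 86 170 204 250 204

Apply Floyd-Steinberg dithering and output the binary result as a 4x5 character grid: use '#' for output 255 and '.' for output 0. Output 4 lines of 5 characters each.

Answer: ###.#
....#
.#.#.
.####

Derivation:
(0,0): OLD=152 → NEW=255, ERR=-103
(0,1): OLD=2175/16 → NEW=255, ERR=-1905/16
(0,2): OLD=41961/256 → NEW=255, ERR=-23319/256
(0,3): OLD=33375/4096 → NEW=0, ERR=33375/4096
(0,4): OLD=13799577/65536 → NEW=255, ERR=-2912103/65536
(1,0): OLD=7037/256 → NEW=0, ERR=7037/256
(1,1): OLD=211563/2048 → NEW=0, ERR=211563/2048
(1,2): OLD=2609351/65536 → NEW=0, ERR=2609351/65536
(1,3): OLD=24363899/262144 → NEW=0, ERR=24363899/262144
(1,4): OLD=600980497/4194304 → NEW=255, ERR=-468567023/4194304
(2,0): OLD=3865289/32768 → NEW=0, ERR=3865289/32768
(2,1): OLD=196159795/1048576 → NEW=255, ERR=-71227085/1048576
(2,2): OLD=177954393/16777216 → NEW=0, ERR=177954393/16777216
(2,3): OLD=66901214715/268435456 → NEW=255, ERR=-1549826565/268435456
(2,4): OLD=212050750237/4294967296 → NEW=0, ERR=212050750237/4294967296
(3,0): OLD=1847605561/16777216 → NEW=0, ERR=1847605561/16777216
(3,1): OLD=27690995397/134217728 → NEW=255, ERR=-6534525243/134217728
(3,2): OLD=776042712967/4294967296 → NEW=255, ERR=-319173947513/4294967296
(3,3): OLD=1937921750191/8589934592 → NEW=255, ERR=-252511570769/8589934592
(3,4): OLD=28340878565195/137438953472 → NEW=255, ERR=-6706054570165/137438953472
Row 0: ###.#
Row 1: ....#
Row 2: .#.#.
Row 3: .####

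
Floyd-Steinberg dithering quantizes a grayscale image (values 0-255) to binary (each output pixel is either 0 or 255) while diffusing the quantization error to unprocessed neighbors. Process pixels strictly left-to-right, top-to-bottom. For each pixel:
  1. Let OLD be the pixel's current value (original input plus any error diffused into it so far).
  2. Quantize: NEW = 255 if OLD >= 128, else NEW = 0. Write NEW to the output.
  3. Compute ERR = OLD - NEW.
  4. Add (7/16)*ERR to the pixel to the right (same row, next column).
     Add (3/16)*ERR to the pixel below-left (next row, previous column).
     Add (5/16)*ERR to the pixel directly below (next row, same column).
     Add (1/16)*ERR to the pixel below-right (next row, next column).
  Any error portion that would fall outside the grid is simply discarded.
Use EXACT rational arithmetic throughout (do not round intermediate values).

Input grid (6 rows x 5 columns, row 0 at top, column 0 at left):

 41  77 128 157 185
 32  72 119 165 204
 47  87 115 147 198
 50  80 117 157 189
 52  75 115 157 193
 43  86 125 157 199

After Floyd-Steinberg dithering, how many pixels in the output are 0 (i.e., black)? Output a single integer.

(0,0): OLD=41 → NEW=0, ERR=41
(0,1): OLD=1519/16 → NEW=0, ERR=1519/16
(0,2): OLD=43401/256 → NEW=255, ERR=-21879/256
(0,3): OLD=489919/4096 → NEW=0, ERR=489919/4096
(0,4): OLD=15553593/65536 → NEW=255, ERR=-1158087/65536
(1,0): OLD=16029/256 → NEW=0, ERR=16029/256
(1,1): OLD=236747/2048 → NEW=0, ERR=236747/2048
(1,2): OLD=11221543/65536 → NEW=255, ERR=-5490137/65536
(1,3): OLD=41175579/262144 → NEW=255, ERR=-25671141/262144
(1,4): OLD=684133105/4194304 → NEW=255, ERR=-385414415/4194304
(2,0): OLD=2891497/32768 → NEW=0, ERR=2891497/32768
(2,1): OLD=157219603/1048576 → NEW=255, ERR=-110167277/1048576
(2,2): OLD=532158713/16777216 → NEW=0, ERR=532158713/16777216
(2,3): OLD=28939909851/268435456 → NEW=0, ERR=28939909851/268435456
(2,4): OLD=903363032381/4294967296 → NEW=255, ERR=-191853628099/4294967296
(3,0): OLD=970998489/16777216 → NEW=0, ERR=970998489/16777216
(3,1): OLD=11267683173/134217728 → NEW=0, ERR=11267683173/134217728
(3,2): OLD=761448341735/4294967296 → NEW=255, ERR=-333768318745/4294967296
(3,3): OLD=1291055518831/8589934592 → NEW=255, ERR=-899377802129/8589934592
(3,4): OLD=18687858425547/137438953472 → NEW=255, ERR=-16359074709813/137438953472
(4,0): OLD=184312138775/2147483648 → NEW=0, ERR=184312138775/2147483648
(4,1): OLD=8784430662679/68719476736 → NEW=0, ERR=8784430662679/68719476736
(4,2): OLD=145417372866873/1099511627776 → NEW=255, ERR=-134958092216007/1099511627776
(4,3): OLD=763602287464471/17592186044416 → NEW=0, ERR=763602287464471/17592186044416
(4,4): OLD=47358152964367393/281474976710656 → NEW=255, ERR=-24417966096849887/281474976710656
(5,0): OLD=103122234186405/1099511627776 → NEW=0, ERR=103122234186405/1099511627776
(5,1): OLD=1313515815271855/8796093022208 → NEW=255, ERR=-929487905391185/8796093022208
(5,2): OLD=15914515148114087/281474976710656 → NEW=0, ERR=15914515148114087/281474976710656
(5,3): OLD=192937940158319177/1125899906842624 → NEW=255, ERR=-94166536086549943/1125899906842624
(5,4): OLD=2486210775241793619/18014398509481984 → NEW=255, ERR=-2107460844676112301/18014398509481984
Output grid:
  Row 0: ..#.#  (3 black, running=3)
  Row 1: ..###  (2 black, running=5)
  Row 2: .#..#  (3 black, running=8)
  Row 3: ..###  (2 black, running=10)
  Row 4: ..#.#  (3 black, running=13)
  Row 5: .#.##  (2 black, running=15)

Answer: 15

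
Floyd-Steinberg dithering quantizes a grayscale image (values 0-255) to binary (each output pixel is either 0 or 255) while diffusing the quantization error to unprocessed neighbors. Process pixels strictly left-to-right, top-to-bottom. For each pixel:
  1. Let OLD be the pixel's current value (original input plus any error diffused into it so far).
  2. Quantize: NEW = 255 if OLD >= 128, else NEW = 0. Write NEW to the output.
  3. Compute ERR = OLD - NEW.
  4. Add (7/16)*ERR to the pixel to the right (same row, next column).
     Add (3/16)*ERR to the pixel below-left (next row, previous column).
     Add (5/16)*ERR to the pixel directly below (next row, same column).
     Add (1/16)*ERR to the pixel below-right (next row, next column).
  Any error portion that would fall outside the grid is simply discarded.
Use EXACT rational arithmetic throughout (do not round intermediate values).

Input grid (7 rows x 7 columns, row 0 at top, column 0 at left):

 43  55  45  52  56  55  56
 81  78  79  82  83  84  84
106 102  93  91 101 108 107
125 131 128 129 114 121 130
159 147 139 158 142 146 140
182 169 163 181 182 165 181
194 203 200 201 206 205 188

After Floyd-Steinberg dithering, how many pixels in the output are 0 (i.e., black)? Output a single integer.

Answer: 24

Derivation:
(0,0): OLD=43 → NEW=0, ERR=43
(0,1): OLD=1181/16 → NEW=0, ERR=1181/16
(0,2): OLD=19787/256 → NEW=0, ERR=19787/256
(0,3): OLD=351501/4096 → NEW=0, ERR=351501/4096
(0,4): OLD=6130523/65536 → NEW=0, ERR=6130523/65536
(0,5): OLD=100585341/1048576 → NEW=0, ERR=100585341/1048576
(0,6): OLD=1643621483/16777216 → NEW=0, ERR=1643621483/16777216
(1,0): OLD=27719/256 → NEW=0, ERR=27719/256
(1,1): OLD=339185/2048 → NEW=255, ERR=-183055/2048
(1,2): OLD=5554373/65536 → NEW=0, ERR=5554373/65536
(1,3): OLD=44110241/262144 → NEW=255, ERR=-22736479/262144
(1,4): OLD=1638069635/16777216 → NEW=0, ERR=1638069635/16777216
(1,5): OLD=24281085683/134217728 → NEW=255, ERR=-9944434957/134217728
(1,6): OLD=189397364701/2147483648 → NEW=0, ERR=189397364701/2147483648
(2,0): OLD=4033003/32768 → NEW=0, ERR=4033003/32768
(2,1): OLD=157887177/1048576 → NEW=255, ERR=-109499703/1048576
(2,2): OLD=871571099/16777216 → NEW=0, ERR=871571099/16777216
(2,3): OLD=14794539651/134217728 → NEW=0, ERR=14794539651/134217728
(2,4): OLD=172253014643/1073741824 → NEW=255, ERR=-101551150477/1073741824
(2,5): OLD=2271445847889/34359738368 → NEW=0, ERR=2271445847889/34359738368
(2,6): OLD=87330006848327/549755813888 → NEW=255, ERR=-52857725693113/549755813888
(3,0): OLD=2413933371/16777216 → NEW=255, ERR=-1864256709/16777216
(3,1): OLD=9017441183/134217728 → NEW=0, ERR=9017441183/134217728
(3,2): OLD=201615248077/1073741824 → NEW=255, ERR=-72188917043/1073741824
(3,3): OLD=513447347595/4294967296 → NEW=0, ERR=513447347595/4294967296
(3,4): OLD=85778769866555/549755813888 → NEW=255, ERR=-54408962674885/549755813888
(3,5): OLD=327306409335265/4398046511104 → NEW=0, ERR=327306409335265/4398046511104
(3,6): OLD=9615517649248447/70368744177664 → NEW=255, ERR=-8328512116055873/70368744177664
(4,0): OLD=293931955221/2147483648 → NEW=255, ERR=-253676375019/2147483648
(4,1): OLD=3324783848593/34359738368 → NEW=0, ERR=3324783848593/34359738368
(4,2): OLD=102770519628831/549755813888 → NEW=255, ERR=-37417212912609/549755813888
(4,3): OLD=628140448015365/4398046511104 → NEW=255, ERR=-493361412316155/4398046511104
(4,4): OLD=2935081295981439/35184372088832 → NEW=0, ERR=2935081295981439/35184372088832
(4,5): OLD=199707153719031551/1125899906842624 → NEW=255, ERR=-87397322525837569/1125899906842624
(4,6): OLD=1327744005151972777/18014398509481984 → NEW=0, ERR=1327744005151972777/18014398509481984
(5,0): OLD=89735799671875/549755813888 → NEW=255, ERR=-50451932869565/549755813888
(5,1): OLD=611083053905473/4398046511104 → NEW=255, ERR=-510418806426047/4398046511104
(5,2): OLD=2672986617571991/35184372088832 → NEW=0, ERR=2672986617571991/35184372088832
(5,3): OLD=53640466830576275/281474976710656 → NEW=255, ERR=-18135652230641005/281474976710656
(5,4): OLD=2851942784494354801/18014398509481984 → NEW=255, ERR=-1741728835423551119/18014398509481984
(5,5): OLD=16930059026999494753/144115188075855872 → NEW=0, ERR=16930059026999494753/144115188075855872
(5,6): OLD=577790900779446770831/2305843009213693952 → NEW=255, ERR=-10199066570045186929/2305843009213693952
(6,0): OLD=10102202636406075/70368744177664 → NEW=255, ERR=-7841827128898245/70368744177664
(6,1): OLD=142411458970808823/1125899906842624 → NEW=0, ERR=142411458970808823/1125899906842624
(6,2): OLD=4679142732290817029/18014398509481984 → NEW=255, ERR=85471112372911109/18014398509481984
(6,3): OLD=24436288660612761371/144115188075855872 → NEW=255, ERR=-12313084298730485989/144115188075855872
(6,4): OLD=45080954941109474641/288230376151711744 → NEW=255, ERR=-28417790977577020079/288230376151711744
(6,5): OLD=7072635006992212514357/36893488147419103232 → NEW=255, ERR=-2335204470599658809803/36893488147419103232
(6,6): OLD=98147350838547306555683/590295810358705651712 → NEW=255, ERR=-52378080802922634630877/590295810358705651712
Output grid:
  Row 0: .......  (7 black, running=7)
  Row 1: .#.#.#.  (4 black, running=11)
  Row 2: .#..#.#  (4 black, running=15)
  Row 3: #.#.#.#  (3 black, running=18)
  Row 4: #.##.#.  (3 black, running=21)
  Row 5: ##.##.#  (2 black, running=23)
  Row 6: #.#####  (1 black, running=24)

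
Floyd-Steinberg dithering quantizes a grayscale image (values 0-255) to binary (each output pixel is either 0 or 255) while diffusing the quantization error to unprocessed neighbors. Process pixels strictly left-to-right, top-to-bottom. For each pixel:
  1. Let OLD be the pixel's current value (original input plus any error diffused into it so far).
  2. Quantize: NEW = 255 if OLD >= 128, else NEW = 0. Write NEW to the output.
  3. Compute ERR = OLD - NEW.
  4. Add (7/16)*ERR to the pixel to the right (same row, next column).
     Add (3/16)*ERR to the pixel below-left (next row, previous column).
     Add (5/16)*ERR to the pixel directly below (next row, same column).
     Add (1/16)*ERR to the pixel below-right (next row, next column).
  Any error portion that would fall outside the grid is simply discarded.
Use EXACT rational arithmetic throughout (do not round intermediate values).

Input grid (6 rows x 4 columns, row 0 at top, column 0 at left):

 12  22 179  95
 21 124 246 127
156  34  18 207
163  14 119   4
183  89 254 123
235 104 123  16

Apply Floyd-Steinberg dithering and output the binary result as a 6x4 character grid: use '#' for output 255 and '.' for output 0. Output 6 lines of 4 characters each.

Answer: ..#.
.##.
#..#
....
#.##
##..

Derivation:
(0,0): OLD=12 → NEW=0, ERR=12
(0,1): OLD=109/4 → NEW=0, ERR=109/4
(0,2): OLD=12219/64 → NEW=255, ERR=-4101/64
(0,3): OLD=68573/1024 → NEW=0, ERR=68573/1024
(1,0): OLD=1911/64 → NEW=0, ERR=1911/64
(1,1): OLD=68769/512 → NEW=255, ERR=-61791/512
(1,2): OLD=3070933/16384 → NEW=255, ERR=-1106987/16384
(1,3): OLD=29979363/262144 → NEW=0, ERR=29979363/262144
(2,0): OLD=1169019/8192 → NEW=255, ERR=-919941/8192
(2,1): OLD=-16684583/262144 → NEW=0, ERR=-16684583/262144
(2,2): OLD=-8944059/524288 → NEW=0, ERR=-8944059/524288
(2,3): OLD=1938203489/8388608 → NEW=255, ERR=-200891551/8388608
(3,0): OLD=486427243/4194304 → NEW=0, ERR=486427243/4194304
(3,1): OLD=2324080949/67108864 → NEW=0, ERR=2324080949/67108864
(3,2): OLD=129226995467/1073741824 → NEW=0, ERR=129226995467/1073741824
(3,3): OLD=826420419533/17179869184 → NEW=0, ERR=826420419533/17179869184
(4,0): OLD=242381176079/1073741824 → NEW=255, ERR=-31422989041/1073741824
(4,1): OLD=1003590135309/8589934592 → NEW=0, ERR=1003590135309/8589934592
(4,2): OLD=97281635877005/274877906944 → NEW=255, ERR=27187769606285/274877906944
(4,3): OLD=830469852511979/4398046511104 → NEW=255, ERR=-291032007819541/4398046511104
(5,0): OLD=34052004910207/137438953472 → NEW=255, ERR=-994928225153/137438953472
(5,1): OLD=677561287276473/4398046511104 → NEW=255, ERR=-443940573055047/4398046511104
(5,2): OLD=230110475524679/2199023255552 → NEW=0, ERR=230110475524679/2199023255552
(5,3): OLD=3327290838790985/70368744177664 → NEW=0, ERR=3327290838790985/70368744177664
Row 0: ..#.
Row 1: .##.
Row 2: #..#
Row 3: ....
Row 4: #.##
Row 5: ##..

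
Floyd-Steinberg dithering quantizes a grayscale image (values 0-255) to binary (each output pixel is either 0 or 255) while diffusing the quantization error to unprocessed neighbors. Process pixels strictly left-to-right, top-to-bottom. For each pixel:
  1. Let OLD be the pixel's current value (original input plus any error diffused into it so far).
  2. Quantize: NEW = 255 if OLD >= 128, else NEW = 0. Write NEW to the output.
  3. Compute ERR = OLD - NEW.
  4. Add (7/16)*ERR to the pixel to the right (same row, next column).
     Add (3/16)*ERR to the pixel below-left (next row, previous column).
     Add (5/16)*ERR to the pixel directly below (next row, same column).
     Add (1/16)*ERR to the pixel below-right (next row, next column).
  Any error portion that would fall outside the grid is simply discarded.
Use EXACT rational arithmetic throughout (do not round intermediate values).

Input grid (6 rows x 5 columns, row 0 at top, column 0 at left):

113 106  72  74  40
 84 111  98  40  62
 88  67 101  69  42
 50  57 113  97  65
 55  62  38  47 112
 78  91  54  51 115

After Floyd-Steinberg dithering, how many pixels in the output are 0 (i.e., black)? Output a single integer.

Answer: 22

Derivation:
(0,0): OLD=113 → NEW=0, ERR=113
(0,1): OLD=2487/16 → NEW=255, ERR=-1593/16
(0,2): OLD=7281/256 → NEW=0, ERR=7281/256
(0,3): OLD=354071/4096 → NEW=0, ERR=354071/4096
(0,4): OLD=5099937/65536 → NEW=0, ERR=5099937/65536
(1,0): OLD=25765/256 → NEW=0, ERR=25765/256
(1,1): OLD=279171/2048 → NEW=255, ERR=-243069/2048
(1,2): OLD=4256447/65536 → NEW=0, ERR=4256447/65536
(1,3): OLD=29306899/262144 → NEW=0, ERR=29306899/262144
(1,4): OLD=589854425/4194304 → NEW=255, ERR=-479693095/4194304
(2,0): OLD=3184977/32768 → NEW=0, ERR=3184977/32768
(2,1): OLD=95318411/1048576 → NEW=0, ERR=95318411/1048576
(2,2): OLD=2929474913/16777216 → NEW=255, ERR=-1348715167/16777216
(2,3): OLD=13792581267/268435456 → NEW=0, ERR=13792581267/268435456
(2,4): OLD=153445169477/4294967296 → NEW=0, ERR=153445169477/4294967296
(3,0): OLD=1634412353/16777216 → NEW=0, ERR=1634412353/16777216
(3,1): OLD=15975871533/134217728 → NEW=0, ERR=15975871533/134217728
(3,2): OLD=666875549567/4294967296 → NEW=255, ERR=-428341110913/4294967296
(3,3): OLD=610734049255/8589934592 → NEW=0, ERR=610734049255/8589934592
(3,4): OLD=15184484615779/137438953472 → NEW=0, ERR=15184484615779/137438953472
(4,0): OLD=231415709359/2147483648 → NEW=0, ERR=231415709359/2147483648
(4,1): OLD=9189953163567/68719476736 → NEW=255, ERR=-8333513404113/68719476736
(4,2): OLD=-27983177439327/1099511627776 → NEW=0, ERR=-27983177439327/1099511627776
(4,3): OLD=1276592599920431/17592186044416 → NEW=0, ERR=1276592599920431/17592186044416
(4,4): OLD=51430199078009289/281474976710656 → NEW=255, ERR=-20345919983207991/281474976710656
(5,0): OLD=97787880251629/1099511627776 → NEW=0, ERR=97787880251629/1099511627776
(5,1): OLD=826629165174023/8796093022208 → NEW=0, ERR=826629165174023/8796093022208
(5,2): OLD=26230201227973951/281474976710656 → NEW=0, ERR=26230201227973951/281474976710656
(5,3): OLD=111805236052813937/1125899906842624 → NEW=0, ERR=111805236052813937/1125899906842624
(5,4): OLD=2529076007690873483/18014398509481984 → NEW=255, ERR=-2064595612227032437/18014398509481984
Output grid:
  Row 0: .#...  (4 black, running=4)
  Row 1: .#..#  (3 black, running=7)
  Row 2: ..#..  (4 black, running=11)
  Row 3: ..#..  (4 black, running=15)
  Row 4: .#..#  (3 black, running=18)
  Row 5: ....#  (4 black, running=22)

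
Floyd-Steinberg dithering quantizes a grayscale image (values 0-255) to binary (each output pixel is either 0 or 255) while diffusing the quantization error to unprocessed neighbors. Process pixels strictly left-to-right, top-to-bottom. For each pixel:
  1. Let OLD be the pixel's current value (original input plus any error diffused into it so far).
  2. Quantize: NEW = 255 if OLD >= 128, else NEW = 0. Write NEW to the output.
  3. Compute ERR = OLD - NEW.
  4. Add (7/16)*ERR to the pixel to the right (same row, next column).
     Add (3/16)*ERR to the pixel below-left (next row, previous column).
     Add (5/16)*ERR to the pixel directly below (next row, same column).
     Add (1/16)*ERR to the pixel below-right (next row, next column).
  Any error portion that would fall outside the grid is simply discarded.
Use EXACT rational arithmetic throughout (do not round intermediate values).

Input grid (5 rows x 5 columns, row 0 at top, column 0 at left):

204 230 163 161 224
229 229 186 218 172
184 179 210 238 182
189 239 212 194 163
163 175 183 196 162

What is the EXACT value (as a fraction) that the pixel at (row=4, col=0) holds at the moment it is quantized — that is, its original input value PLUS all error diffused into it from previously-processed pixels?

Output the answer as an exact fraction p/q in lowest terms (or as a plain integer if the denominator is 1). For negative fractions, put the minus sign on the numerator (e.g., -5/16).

(0,0): OLD=204 → NEW=255, ERR=-51
(0,1): OLD=3323/16 → NEW=255, ERR=-757/16
(0,2): OLD=36429/256 → NEW=255, ERR=-28851/256
(0,3): OLD=457499/4096 → NEW=0, ERR=457499/4096
(0,4): OLD=17882557/65536 → NEW=255, ERR=1170877/65536
(1,0): OLD=52273/256 → NEW=255, ERR=-13007/256
(1,1): OLD=343383/2048 → NEW=255, ERR=-178857/2048
(1,2): OLD=8556323/65536 → NEW=255, ERR=-8155357/65536
(1,3): OLD=51057191/262144 → NEW=255, ERR=-15789529/262144
(1,4): OLD=663591061/4194304 → NEW=255, ERR=-405956459/4194304
(2,0): OLD=4972461/32768 → NEW=255, ERR=-3383379/32768
(2,1): OLD=83914815/1048576 → NEW=0, ERR=83914815/1048576
(2,2): OLD=3177141373/16777216 → NEW=255, ERR=-1101048707/16777216
(2,3): OLD=44168399399/268435456 → NEW=255, ERR=-24282641881/268435456
(2,4): OLD=465631010129/4294967296 → NEW=0, ERR=465631010129/4294967296
(3,0): OLD=2881297629/16777216 → NEW=255, ERR=-1396892451/16777216
(3,1): OLD=28027787929/134217728 → NEW=255, ERR=-6197732711/134217728
(3,2): OLD=684315179235/4294967296 → NEW=255, ERR=-410901481245/4294967296
(3,3): OLD=1203460166123/8589934592 → NEW=255, ERR=-986973154837/8589934592
(3,4): OLD=19373002893175/137438953472 → NEW=255, ERR=-15673930242185/137438953472
(4,0): OLD=275570938451/2147483648 → NEW=255, ERR=-272037391789/2147483648
Target (4,0): original=163, with diffused error = 275570938451/2147483648

Answer: 275570938451/2147483648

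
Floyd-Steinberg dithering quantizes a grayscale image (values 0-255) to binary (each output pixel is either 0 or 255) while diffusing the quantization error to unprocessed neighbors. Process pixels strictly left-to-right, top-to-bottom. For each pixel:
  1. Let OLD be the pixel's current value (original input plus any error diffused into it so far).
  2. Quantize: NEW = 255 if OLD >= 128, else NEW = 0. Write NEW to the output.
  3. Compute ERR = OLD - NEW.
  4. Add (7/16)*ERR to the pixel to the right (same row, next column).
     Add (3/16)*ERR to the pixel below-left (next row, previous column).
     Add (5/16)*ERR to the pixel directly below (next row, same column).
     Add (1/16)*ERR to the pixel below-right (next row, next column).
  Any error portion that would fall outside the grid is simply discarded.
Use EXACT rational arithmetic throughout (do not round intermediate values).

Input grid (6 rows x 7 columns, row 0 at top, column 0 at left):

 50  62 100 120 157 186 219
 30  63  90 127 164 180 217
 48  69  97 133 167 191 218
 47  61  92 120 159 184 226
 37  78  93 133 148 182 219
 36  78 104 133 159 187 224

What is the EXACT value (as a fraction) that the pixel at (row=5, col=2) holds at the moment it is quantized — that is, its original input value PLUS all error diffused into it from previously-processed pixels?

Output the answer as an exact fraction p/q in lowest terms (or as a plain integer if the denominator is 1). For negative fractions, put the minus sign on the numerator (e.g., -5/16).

Answer: 1628090993146941/17592186044416

Derivation:
(0,0): OLD=50 → NEW=0, ERR=50
(0,1): OLD=671/8 → NEW=0, ERR=671/8
(0,2): OLD=17497/128 → NEW=255, ERR=-15143/128
(0,3): OLD=139759/2048 → NEW=0, ERR=139759/2048
(0,4): OLD=6122889/32768 → NEW=255, ERR=-2232951/32768
(0,5): OLD=81886911/524288 → NEW=255, ERR=-51806529/524288
(0,6): OLD=1474459449/8388608 → NEW=255, ERR=-664635591/8388608
(1,0): OLD=7853/128 → NEW=0, ERR=7853/128
(1,1): OLD=99323/1024 → NEW=0, ERR=99323/1024
(1,2): OLD=3719255/32768 → NEW=0, ERR=3719255/32768
(1,3): OLD=23306155/131072 → NEW=255, ERR=-10117205/131072
(1,4): OLD=794172609/8388608 → NEW=0, ERR=794172609/8388608
(1,5): OLD=11504167377/67108864 → NEW=255, ERR=-5608592943/67108864
(1,6): OLD=160525165855/1073741824 → NEW=255, ERR=-113278999265/1073741824
(2,0): OLD=1398521/16384 → NEW=0, ERR=1398521/16384
(2,1): OLD=84814979/524288 → NEW=255, ERR=-48878461/524288
(2,2): OLD=698533065/8388608 → NEW=0, ERR=698533065/8388608
(2,3): OLD=11418915393/67108864 → NEW=255, ERR=-5693844927/67108864
(2,4): OLD=74609543345/536870912 → NEW=255, ERR=-62292539215/536870912
(2,5): OLD=1722389125851/17179869184 → NEW=0, ERR=1722389125851/17179869184
(2,6): OLD=61481987860141/274877906944 → NEW=255, ERR=-8611878410579/274877906944
(3,0): OLD=471392553/8388608 → NEW=0, ERR=471392553/8388608
(3,1): OLD=5194197173/67108864 → NEW=0, ERR=5194197173/67108864
(3,2): OLD=69873486415/536870912 → NEW=255, ERR=-67028596145/536870912
(3,3): OLD=47916669865/2147483648 → NEW=0, ERR=47916669865/2147483648
(3,4): OLD=40131657518377/274877906944 → NEW=255, ERR=-29962208752343/274877906944
(3,5): OLD=339783405767499/2199023255552 → NEW=255, ERR=-220967524398261/2199023255552
(3,6): OLD=6280886092973973/35184372088832 → NEW=255, ERR=-2691128789678187/35184372088832
(4,0): OLD=74166741127/1073741824 → NEW=0, ERR=74166741127/1073741824
(4,1): OLD=1932899427995/17179869184 → NEW=0, ERR=1932899427995/17179869184
(4,2): OLD=30849080511605/274877906944 → NEW=0, ERR=30849080511605/274877906944
(4,3): OLD=353672575394199/2199023255552 → NEW=255, ERR=-207078354771561/2199023255552
(4,4): OLD=972707166199733/17592186044416 → NEW=0, ERR=972707166199733/17592186044416
(4,5): OLD=86488840808279701/562949953421312 → NEW=255, ERR=-57063397314154859/562949953421312
(4,6): OLD=1301274866168983459/9007199254740992 → NEW=255, ERR=-995560943789969501/9007199254740992
(5,0): OLD=21627642224129/274877906944 → NEW=0, ERR=21627642224129/274877906944
(5,1): OLD=380303502468971/2199023255552 → NEW=255, ERR=-180447427696789/2199023255552
(5,2): OLD=1628090993146941/17592186044416 → NEW=0, ERR=1628090993146941/17592186044416
Target (5,2): original=104, with diffused error = 1628090993146941/17592186044416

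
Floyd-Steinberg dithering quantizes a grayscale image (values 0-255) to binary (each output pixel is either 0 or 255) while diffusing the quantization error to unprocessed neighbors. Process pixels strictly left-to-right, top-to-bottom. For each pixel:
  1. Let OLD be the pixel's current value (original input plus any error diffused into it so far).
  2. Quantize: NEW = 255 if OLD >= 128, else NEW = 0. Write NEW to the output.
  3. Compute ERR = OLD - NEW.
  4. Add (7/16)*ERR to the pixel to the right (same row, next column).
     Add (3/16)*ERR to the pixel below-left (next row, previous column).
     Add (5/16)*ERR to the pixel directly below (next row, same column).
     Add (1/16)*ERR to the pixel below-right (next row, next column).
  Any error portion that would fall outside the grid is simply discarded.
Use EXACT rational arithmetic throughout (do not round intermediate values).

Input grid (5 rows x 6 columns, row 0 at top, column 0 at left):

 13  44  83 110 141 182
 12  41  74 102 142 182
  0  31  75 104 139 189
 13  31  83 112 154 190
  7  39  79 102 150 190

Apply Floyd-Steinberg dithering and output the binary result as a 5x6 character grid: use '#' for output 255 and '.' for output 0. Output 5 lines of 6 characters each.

(0,0): OLD=13 → NEW=0, ERR=13
(0,1): OLD=795/16 → NEW=0, ERR=795/16
(0,2): OLD=26813/256 → NEW=0, ERR=26813/256
(0,3): OLD=638251/4096 → NEW=255, ERR=-406229/4096
(0,4): OLD=6396973/65536 → NEW=0, ERR=6396973/65536
(0,5): OLD=235619643/1048576 → NEW=255, ERR=-31767237/1048576
(1,0): OLD=6497/256 → NEW=0, ERR=6497/256
(1,1): OLD=180391/2048 → NEW=0, ERR=180391/2048
(1,2): OLD=8505011/65536 → NEW=255, ERR=-8206669/65536
(1,3): OLD=10766199/262144 → NEW=0, ERR=10766199/262144
(1,4): OLD=2996279749/16777216 → NEW=255, ERR=-1281910331/16777216
(1,5): OLD=38978126803/268435456 → NEW=255, ERR=-29472914477/268435456
(2,0): OLD=801053/32768 → NEW=0, ERR=801053/32768
(2,1): OLD=49626383/1048576 → NEW=0, ERR=49626383/1048576
(2,2): OLD=1170696941/16777216 → NEW=0, ERR=1170696941/16777216
(2,3): OLD=16805355717/134217728 → NEW=0, ERR=16805355717/134217728
(2,4): OLD=652328452047/4294967296 → NEW=255, ERR=-442888208433/4294967296
(2,5): OLD=7201761441177/68719476736 → NEW=0, ERR=7201761441177/68719476736
(3,0): OLD=495151437/16777216 → NEW=0, ERR=495151437/16777216
(3,1): OLD=9839949897/134217728 → NEW=0, ERR=9839949897/134217728
(3,2): OLD=175358456939/1073741824 → NEW=255, ERR=-98445708181/1073741824
(3,3): OLD=6599992271681/68719476736 → NEW=0, ERR=6599992271681/68719476736
(3,4): OLD=105151653177633/549755813888 → NEW=255, ERR=-35036079363807/549755813888
(3,5): OLD=1657385885640527/8796093022208 → NEW=255, ERR=-585617835022513/8796093022208
(4,0): OLD=64358292707/2147483648 → NEW=0, ERR=64358292707/2147483648
(4,1): OLD=2050438971911/34359738368 → NEW=0, ERR=2050438971911/34359738368
(4,2): OLD=108902968745445/1099511627776 → NEW=0, ERR=108902968745445/1099511627776
(4,3): OLD=2773698258122841/17592186044416 → NEW=255, ERR=-1712309183203239/17592186044416
(4,4): OLD=22805200537381865/281474976710656 → NEW=0, ERR=22805200537381865/281474976710656
(4,5): OLD=903683006724196031/4503599627370496 → NEW=255, ERR=-244734898255280449/4503599627370496
Row 0: ...#.#
Row 1: ..#.##
Row 2: ....#.
Row 3: ..#.##
Row 4: ...#.#

Answer: ...#.#
..#.##
....#.
..#.##
...#.#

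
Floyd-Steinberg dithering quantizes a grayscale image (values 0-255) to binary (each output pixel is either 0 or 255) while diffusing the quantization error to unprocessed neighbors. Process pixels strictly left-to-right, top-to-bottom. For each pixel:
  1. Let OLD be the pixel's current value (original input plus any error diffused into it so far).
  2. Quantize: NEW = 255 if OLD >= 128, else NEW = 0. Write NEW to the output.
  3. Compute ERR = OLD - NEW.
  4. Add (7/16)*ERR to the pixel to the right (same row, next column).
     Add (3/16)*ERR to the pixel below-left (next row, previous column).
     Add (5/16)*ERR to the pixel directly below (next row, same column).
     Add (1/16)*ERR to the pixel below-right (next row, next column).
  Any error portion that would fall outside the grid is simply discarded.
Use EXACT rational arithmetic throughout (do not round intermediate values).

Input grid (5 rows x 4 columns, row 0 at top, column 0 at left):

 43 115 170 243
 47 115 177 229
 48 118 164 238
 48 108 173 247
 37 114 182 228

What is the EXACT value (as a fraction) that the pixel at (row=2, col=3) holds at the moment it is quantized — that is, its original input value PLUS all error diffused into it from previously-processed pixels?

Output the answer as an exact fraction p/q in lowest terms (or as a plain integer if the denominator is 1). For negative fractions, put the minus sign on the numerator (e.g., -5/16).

Answer: 6413781449/33554432

Derivation:
(0,0): OLD=43 → NEW=0, ERR=43
(0,1): OLD=2141/16 → NEW=255, ERR=-1939/16
(0,2): OLD=29947/256 → NEW=0, ERR=29947/256
(0,3): OLD=1204957/4096 → NEW=255, ERR=160477/4096
(1,0): OLD=9655/256 → NEW=0, ERR=9655/256
(1,1): OLD=242177/2048 → NEW=0, ERR=242177/2048
(1,2): OLD=17371157/65536 → NEW=255, ERR=659477/65536
(1,3): OLD=265244835/1048576 → NEW=255, ERR=-2142045/1048576
(2,0): OLD=2685595/32768 → NEW=0, ERR=2685595/32768
(2,1): OLD=204528729/1048576 → NEW=255, ERR=-62858151/1048576
(2,2): OLD=310222877/2097152 → NEW=255, ERR=-224550883/2097152
(2,3): OLD=6413781449/33554432 → NEW=255, ERR=-2142598711/33554432
Target (2,3): original=238, with diffused error = 6413781449/33554432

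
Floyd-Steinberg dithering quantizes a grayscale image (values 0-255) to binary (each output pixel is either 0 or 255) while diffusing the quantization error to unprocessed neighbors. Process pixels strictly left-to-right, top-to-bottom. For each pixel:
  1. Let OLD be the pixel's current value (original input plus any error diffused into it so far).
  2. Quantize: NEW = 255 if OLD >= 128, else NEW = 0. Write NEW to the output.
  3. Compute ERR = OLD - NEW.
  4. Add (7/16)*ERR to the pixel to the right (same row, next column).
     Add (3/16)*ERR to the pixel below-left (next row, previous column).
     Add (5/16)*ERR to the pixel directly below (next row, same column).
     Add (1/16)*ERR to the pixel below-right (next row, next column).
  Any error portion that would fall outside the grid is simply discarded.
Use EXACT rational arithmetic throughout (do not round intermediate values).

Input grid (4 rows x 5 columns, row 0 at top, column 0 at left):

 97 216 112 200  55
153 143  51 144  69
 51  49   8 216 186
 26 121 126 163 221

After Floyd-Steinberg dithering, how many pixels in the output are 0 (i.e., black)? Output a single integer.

(0,0): OLD=97 → NEW=0, ERR=97
(0,1): OLD=4135/16 → NEW=255, ERR=55/16
(0,2): OLD=29057/256 → NEW=0, ERR=29057/256
(0,3): OLD=1022599/4096 → NEW=255, ERR=-21881/4096
(0,4): OLD=3451313/65536 → NEW=0, ERR=3451313/65536
(1,0): OLD=47093/256 → NEW=255, ERR=-18187/256
(1,1): OLD=287411/2048 → NEW=255, ERR=-234829/2048
(1,2): OLD=2327727/65536 → NEW=0, ERR=2327727/65536
(1,3): OLD=45832771/262144 → NEW=255, ERR=-21013949/262144
(1,4): OLD=209935209/4194304 → NEW=0, ERR=209935209/4194304
(2,0): OLD=239201/32768 → NEW=0, ERR=239201/32768
(2,1): OLD=19483707/1048576 → NEW=0, ERR=19483707/1048576
(2,2): OLD=84422001/16777216 → NEW=0, ERR=84422001/16777216
(2,3): OLD=54963669443/268435456 → NEW=255, ERR=-13487371837/268435456
(2,4): OLD=750113297301/4294967296 → NEW=255, ERR=-345103363179/4294967296
(3,0): OLD=532930897/16777216 → NEW=0, ERR=532930897/16777216
(3,1): OLD=19072819965/134217728 → NEW=255, ERR=-15152700675/134217728
(3,2): OLD=300307543407/4294967296 → NEW=0, ERR=300307543407/4294967296
(3,3): OLD=1401342463447/8589934592 → NEW=255, ERR=-789090857513/8589934592
(3,4): OLD=20967743184147/137438953472 → NEW=255, ERR=-14079189951213/137438953472
Output grid:
  Row 0: .#.#.  (3 black, running=3)
  Row 1: ##.#.  (2 black, running=5)
  Row 2: ...##  (3 black, running=8)
  Row 3: .#.##  (2 black, running=10)

Answer: 10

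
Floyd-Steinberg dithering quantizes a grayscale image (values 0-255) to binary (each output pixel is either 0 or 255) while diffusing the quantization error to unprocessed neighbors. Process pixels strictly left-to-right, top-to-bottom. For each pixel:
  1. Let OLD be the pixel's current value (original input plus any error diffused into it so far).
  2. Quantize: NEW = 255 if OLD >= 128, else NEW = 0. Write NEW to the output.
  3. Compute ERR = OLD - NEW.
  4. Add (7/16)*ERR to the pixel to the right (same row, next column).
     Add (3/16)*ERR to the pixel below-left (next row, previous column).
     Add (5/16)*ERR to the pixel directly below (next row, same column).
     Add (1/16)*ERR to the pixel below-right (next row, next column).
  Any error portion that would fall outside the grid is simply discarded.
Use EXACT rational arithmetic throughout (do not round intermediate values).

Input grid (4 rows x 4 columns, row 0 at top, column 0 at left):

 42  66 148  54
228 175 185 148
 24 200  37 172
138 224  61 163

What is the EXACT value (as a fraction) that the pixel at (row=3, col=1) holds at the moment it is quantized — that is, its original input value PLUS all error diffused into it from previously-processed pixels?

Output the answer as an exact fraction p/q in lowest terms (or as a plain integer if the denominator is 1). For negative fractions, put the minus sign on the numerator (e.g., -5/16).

(0,0): OLD=42 → NEW=0, ERR=42
(0,1): OLD=675/8 → NEW=0, ERR=675/8
(0,2): OLD=23669/128 → NEW=255, ERR=-8971/128
(0,3): OLD=47795/2048 → NEW=0, ERR=47795/2048
(1,0): OLD=32889/128 → NEW=255, ERR=249/128
(1,1): OLD=196303/1024 → NEW=255, ERR=-64817/1024
(1,2): OLD=4753147/32768 → NEW=255, ERR=-3602693/32768
(1,3): OLD=53902797/524288 → NEW=0, ERR=53902797/524288
(2,0): OLD=208725/16384 → NEW=0, ERR=208725/16384
(2,1): OLD=86664695/524288 → NEW=255, ERR=-47028745/524288
(2,2): OLD=-22314509/1048576 → NEW=0, ERR=-22314509/1048576
(2,3): OLD=3153221383/16777216 → NEW=255, ERR=-1124968697/16777216
(3,0): OLD=1049937669/8388608 → NEW=0, ERR=1049937669/8388608
(3,1): OLD=33223354139/134217728 → NEW=255, ERR=-1002166501/134217728
Target (3,1): original=224, with diffused error = 33223354139/134217728

Answer: 33223354139/134217728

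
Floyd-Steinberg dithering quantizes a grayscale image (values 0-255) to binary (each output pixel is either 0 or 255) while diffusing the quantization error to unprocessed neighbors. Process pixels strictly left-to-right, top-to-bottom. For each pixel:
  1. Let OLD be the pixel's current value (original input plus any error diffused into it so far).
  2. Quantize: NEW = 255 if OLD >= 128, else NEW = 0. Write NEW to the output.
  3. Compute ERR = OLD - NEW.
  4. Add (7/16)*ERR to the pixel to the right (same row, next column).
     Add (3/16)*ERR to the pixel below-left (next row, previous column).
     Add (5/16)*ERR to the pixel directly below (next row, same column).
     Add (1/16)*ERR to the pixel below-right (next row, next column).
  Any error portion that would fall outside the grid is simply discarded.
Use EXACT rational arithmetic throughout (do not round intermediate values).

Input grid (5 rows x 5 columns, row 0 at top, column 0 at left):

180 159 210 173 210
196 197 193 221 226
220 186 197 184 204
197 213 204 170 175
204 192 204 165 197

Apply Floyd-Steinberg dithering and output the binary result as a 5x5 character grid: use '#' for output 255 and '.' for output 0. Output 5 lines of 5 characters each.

(0,0): OLD=180 → NEW=255, ERR=-75
(0,1): OLD=2019/16 → NEW=0, ERR=2019/16
(0,2): OLD=67893/256 → NEW=255, ERR=2613/256
(0,3): OLD=726899/4096 → NEW=255, ERR=-317581/4096
(0,4): OLD=11539493/65536 → NEW=255, ERR=-5172187/65536
(1,0): OLD=50233/256 → NEW=255, ERR=-15047/256
(1,1): OLD=425871/2048 → NEW=255, ERR=-96369/2048
(1,2): OLD=11072443/65536 → NEW=255, ERR=-5639237/65536
(1,3): OLD=38001631/262144 → NEW=255, ERR=-28845089/262144
(1,4): OLD=622228157/4194304 → NEW=255, ERR=-447319363/4194304
(2,0): OLD=6317973/32768 → NEW=255, ERR=-2037867/32768
(2,1): OLD=130316215/1048576 → NEW=0, ERR=130316215/1048576
(2,2): OLD=3370704101/16777216 → NEW=255, ERR=-907485979/16777216
(2,3): OLD=26997816543/268435456 → NEW=0, ERR=26997816543/268435456
(2,4): OLD=892478476889/4294967296 → NEW=255, ERR=-202738183591/4294967296
(3,0): OLD=3370001477/16777216 → NEW=255, ERR=-908188603/16777216
(3,1): OLD=28739441633/134217728 → NEW=255, ERR=-5486079007/134217728
(3,2): OLD=841123744635/4294967296 → NEW=255, ERR=-254092915845/4294967296
(3,3): OLD=1402869374531/8589934592 → NEW=255, ERR=-787563946429/8589934592
(3,4): OLD=17375417526063/137438953472 → NEW=0, ERR=17375417526063/137438953472
(4,0): OLD=385300883051/2147483648 → NEW=255, ERR=-162307447189/2147483648
(4,1): OLD=9049287601643/68719476736 → NEW=255, ERR=-8474178966037/68719476736
(4,2): OLD=122943278870565/1099511627776 → NEW=0, ERR=122943278870565/1099511627776
(4,3): OLD=3611234957877227/17592186044416 → NEW=255, ERR=-874772483448853/17592186044416
(4,4): OLD=58834499282250989/281474976710656 → NEW=255, ERR=-12941619778966291/281474976710656
Row 0: #.###
Row 1: #####
Row 2: #.#.#
Row 3: ####.
Row 4: ##.##

Answer: #.###
#####
#.#.#
####.
##.##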